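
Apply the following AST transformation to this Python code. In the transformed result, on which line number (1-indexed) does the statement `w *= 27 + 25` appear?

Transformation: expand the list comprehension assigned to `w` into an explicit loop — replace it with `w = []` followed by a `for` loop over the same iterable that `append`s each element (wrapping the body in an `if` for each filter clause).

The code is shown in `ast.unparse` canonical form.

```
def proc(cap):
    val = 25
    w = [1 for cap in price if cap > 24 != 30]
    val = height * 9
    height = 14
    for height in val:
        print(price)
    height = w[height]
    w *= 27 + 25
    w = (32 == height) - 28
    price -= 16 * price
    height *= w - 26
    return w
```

12

Transformed code:
def proc(cap):
    val = 25
    w = []
    for cap in price:
        if cap > 24 != 30:
            w.append(1)
    val = height * 9
    height = 14
    for height in val:
        print(price)
    height = w[height]
    w *= 27 + 25
    w = (32 == height) - 28
    price -= 16 * price
    height *= w - 26
    return w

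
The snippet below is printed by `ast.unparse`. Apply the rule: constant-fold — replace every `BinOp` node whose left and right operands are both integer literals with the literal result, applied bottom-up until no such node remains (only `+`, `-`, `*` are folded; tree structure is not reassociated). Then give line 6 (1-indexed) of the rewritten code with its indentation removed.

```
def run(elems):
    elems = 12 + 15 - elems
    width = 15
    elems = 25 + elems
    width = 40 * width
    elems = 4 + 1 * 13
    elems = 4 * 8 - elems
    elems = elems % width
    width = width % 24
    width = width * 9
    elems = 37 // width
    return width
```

Transformed code:
def run(elems):
    elems = 27 - elems
    width = 15
    elems = 25 + elems
    width = 40 * width
    elems = 17
    elems = 32 - elems
    elems = elems % width
    width = width % 24
    width = width * 9
    elems = 37 // width
    return width

elems = 17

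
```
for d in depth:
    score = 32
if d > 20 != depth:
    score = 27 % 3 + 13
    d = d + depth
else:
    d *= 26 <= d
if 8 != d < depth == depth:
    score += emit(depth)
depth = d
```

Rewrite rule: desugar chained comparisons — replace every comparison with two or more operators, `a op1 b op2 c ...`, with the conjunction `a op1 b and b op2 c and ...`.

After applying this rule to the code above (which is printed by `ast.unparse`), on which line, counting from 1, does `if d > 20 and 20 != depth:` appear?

3

Transformed code:
for d in depth:
    score = 32
if d > 20 and 20 != depth:
    score = 27 % 3 + 13
    d = d + depth
else:
    d *= 26 <= d
if 8 != d and d < depth and (depth == depth):
    score += emit(depth)
depth = d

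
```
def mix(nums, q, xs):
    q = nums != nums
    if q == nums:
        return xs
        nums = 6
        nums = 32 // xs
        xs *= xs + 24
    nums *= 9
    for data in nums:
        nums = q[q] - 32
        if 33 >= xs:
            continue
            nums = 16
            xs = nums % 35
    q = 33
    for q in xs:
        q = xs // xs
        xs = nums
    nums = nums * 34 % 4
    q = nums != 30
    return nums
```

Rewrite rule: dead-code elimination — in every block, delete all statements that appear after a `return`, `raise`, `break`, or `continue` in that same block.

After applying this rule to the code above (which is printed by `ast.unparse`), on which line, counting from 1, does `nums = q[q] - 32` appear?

7

Transformed code:
def mix(nums, q, xs):
    q = nums != nums
    if q == nums:
        return xs
    nums *= 9
    for data in nums:
        nums = q[q] - 32
        if 33 >= xs:
            continue
    q = 33
    for q in xs:
        q = xs // xs
        xs = nums
    nums = nums * 34 % 4
    q = nums != 30
    return nums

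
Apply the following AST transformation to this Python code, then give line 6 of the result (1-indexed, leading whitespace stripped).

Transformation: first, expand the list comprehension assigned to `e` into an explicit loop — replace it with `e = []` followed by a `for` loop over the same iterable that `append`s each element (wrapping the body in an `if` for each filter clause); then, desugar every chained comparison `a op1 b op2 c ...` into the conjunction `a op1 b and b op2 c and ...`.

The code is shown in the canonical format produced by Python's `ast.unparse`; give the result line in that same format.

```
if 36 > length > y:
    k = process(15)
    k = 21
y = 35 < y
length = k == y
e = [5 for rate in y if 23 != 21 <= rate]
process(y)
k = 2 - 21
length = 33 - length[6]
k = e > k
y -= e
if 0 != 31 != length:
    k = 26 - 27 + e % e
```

e = []

Transformed code:
if 36 > length and length > y:
    k = process(15)
    k = 21
y = 35 < y
length = k == y
e = []
for rate in y:
    if 23 != 21 and 21 <= rate:
        e.append(5)
process(y)
k = 2 - 21
length = 33 - length[6]
k = e > k
y -= e
if 0 != 31 and 31 != length:
    k = 26 - 27 + e % e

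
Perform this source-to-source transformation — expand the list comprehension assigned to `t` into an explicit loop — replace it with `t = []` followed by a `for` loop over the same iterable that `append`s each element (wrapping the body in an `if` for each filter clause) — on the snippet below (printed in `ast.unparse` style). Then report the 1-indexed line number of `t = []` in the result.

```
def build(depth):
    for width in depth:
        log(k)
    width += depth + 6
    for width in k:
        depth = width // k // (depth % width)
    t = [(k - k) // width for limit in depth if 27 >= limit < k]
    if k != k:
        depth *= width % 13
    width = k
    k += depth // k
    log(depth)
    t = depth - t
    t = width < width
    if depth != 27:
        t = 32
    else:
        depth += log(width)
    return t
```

7

Transformed code:
def build(depth):
    for width in depth:
        log(k)
    width += depth + 6
    for width in k:
        depth = width // k // (depth % width)
    t = []
    for limit in depth:
        if 27 >= limit < k:
            t.append((k - k) // width)
    if k != k:
        depth *= width % 13
    width = k
    k += depth // k
    log(depth)
    t = depth - t
    t = width < width
    if depth != 27:
        t = 32
    else:
        depth += log(width)
    return t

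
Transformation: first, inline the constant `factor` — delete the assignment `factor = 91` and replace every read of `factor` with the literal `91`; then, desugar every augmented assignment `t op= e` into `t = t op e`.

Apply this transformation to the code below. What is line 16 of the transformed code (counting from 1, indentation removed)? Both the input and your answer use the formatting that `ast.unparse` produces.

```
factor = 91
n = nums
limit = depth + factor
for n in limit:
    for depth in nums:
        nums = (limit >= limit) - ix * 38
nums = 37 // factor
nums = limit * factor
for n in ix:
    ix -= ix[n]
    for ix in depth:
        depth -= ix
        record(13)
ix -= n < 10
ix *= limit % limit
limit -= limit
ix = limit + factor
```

ix = limit + 91

Transformed code:
n = nums
limit = depth + 91
for n in limit:
    for depth in nums:
        nums = (limit >= limit) - ix * 38
nums = 37 // 91
nums = limit * 91
for n in ix:
    ix = ix - ix[n]
    for ix in depth:
        depth = depth - ix
        record(13)
ix = ix - (n < 10)
ix = ix * (limit % limit)
limit = limit - limit
ix = limit + 91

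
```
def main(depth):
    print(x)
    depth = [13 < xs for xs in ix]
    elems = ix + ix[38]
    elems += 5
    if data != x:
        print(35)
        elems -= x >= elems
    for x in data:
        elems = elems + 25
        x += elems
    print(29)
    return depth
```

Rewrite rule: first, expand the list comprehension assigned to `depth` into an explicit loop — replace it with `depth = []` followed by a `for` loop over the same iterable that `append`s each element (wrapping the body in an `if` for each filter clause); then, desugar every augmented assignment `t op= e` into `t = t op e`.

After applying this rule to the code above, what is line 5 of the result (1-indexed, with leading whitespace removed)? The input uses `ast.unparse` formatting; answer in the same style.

Transformed code:
def main(depth):
    print(x)
    depth = []
    for xs in ix:
        depth.append(13 < xs)
    elems = ix + ix[38]
    elems = elems + 5
    if data != x:
        print(35)
        elems = elems - (x >= elems)
    for x in data:
        elems = elems + 25
        x = x + elems
    print(29)
    return depth

depth.append(13 < xs)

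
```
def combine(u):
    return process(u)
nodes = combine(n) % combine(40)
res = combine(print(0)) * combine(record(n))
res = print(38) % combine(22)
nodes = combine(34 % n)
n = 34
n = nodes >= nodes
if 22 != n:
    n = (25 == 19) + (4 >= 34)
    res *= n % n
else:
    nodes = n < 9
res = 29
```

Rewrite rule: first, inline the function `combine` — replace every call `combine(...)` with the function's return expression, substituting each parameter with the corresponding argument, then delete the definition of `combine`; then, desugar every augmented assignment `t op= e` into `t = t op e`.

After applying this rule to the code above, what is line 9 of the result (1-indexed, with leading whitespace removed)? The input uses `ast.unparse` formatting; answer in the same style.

res = res * (n % n)

Transformed code:
nodes = process(n) % process(40)
res = process(print(0)) * process(record(n))
res = print(38) % process(22)
nodes = process(34 % n)
n = 34
n = nodes >= nodes
if 22 != n:
    n = (25 == 19) + (4 >= 34)
    res = res * (n % n)
else:
    nodes = n < 9
res = 29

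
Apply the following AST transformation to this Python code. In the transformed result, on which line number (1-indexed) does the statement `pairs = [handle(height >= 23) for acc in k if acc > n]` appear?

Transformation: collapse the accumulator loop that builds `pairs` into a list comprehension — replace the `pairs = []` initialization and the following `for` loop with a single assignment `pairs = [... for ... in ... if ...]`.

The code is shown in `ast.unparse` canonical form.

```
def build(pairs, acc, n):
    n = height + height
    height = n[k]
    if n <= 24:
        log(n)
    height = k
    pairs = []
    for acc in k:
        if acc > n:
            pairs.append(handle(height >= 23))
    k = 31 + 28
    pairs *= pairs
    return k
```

Transformed code:
def build(pairs, acc, n):
    n = height + height
    height = n[k]
    if n <= 24:
        log(n)
    height = k
    pairs = [handle(height >= 23) for acc in k if acc > n]
    k = 31 + 28
    pairs *= pairs
    return k

7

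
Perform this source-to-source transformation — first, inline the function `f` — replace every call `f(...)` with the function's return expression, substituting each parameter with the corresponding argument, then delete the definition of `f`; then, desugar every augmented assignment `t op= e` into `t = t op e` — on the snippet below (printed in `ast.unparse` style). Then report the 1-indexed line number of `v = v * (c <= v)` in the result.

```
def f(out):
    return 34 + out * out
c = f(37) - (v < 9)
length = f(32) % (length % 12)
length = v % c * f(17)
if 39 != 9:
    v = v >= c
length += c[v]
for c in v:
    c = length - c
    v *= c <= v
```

Transformed code:
c = 34 + 37 * 37 - (v < 9)
length = (34 + 32 * 32) % (length % 12)
length = v % c * (34 + 17 * 17)
if 39 != 9:
    v = v >= c
length = length + c[v]
for c in v:
    c = length - c
    v = v * (c <= v)

9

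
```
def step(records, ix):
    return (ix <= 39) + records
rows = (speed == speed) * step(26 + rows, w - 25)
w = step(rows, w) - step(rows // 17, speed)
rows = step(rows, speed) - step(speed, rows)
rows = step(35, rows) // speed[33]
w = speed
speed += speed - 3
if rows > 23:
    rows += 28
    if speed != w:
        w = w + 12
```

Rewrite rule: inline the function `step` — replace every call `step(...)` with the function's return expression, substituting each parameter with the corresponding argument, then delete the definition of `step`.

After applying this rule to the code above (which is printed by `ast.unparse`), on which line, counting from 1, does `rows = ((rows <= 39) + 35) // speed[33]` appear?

4

Transformed code:
rows = (speed == speed) * ((w - 25 <= 39) + (26 + rows))
w = (w <= 39) + rows - ((speed <= 39) + rows // 17)
rows = (speed <= 39) + rows - ((rows <= 39) + speed)
rows = ((rows <= 39) + 35) // speed[33]
w = speed
speed += speed - 3
if rows > 23:
    rows += 28
    if speed != w:
        w = w + 12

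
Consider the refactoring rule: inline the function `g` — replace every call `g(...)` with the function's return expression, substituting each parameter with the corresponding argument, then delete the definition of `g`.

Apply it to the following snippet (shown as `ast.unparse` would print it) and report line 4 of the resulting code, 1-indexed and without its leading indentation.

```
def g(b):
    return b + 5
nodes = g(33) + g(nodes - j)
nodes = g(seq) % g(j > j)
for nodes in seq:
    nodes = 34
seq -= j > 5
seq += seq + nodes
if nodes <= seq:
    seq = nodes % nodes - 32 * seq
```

Transformed code:
nodes = 33 + 5 + (nodes - j + 5)
nodes = (seq + 5) % ((j > j) + 5)
for nodes in seq:
    nodes = 34
seq -= j > 5
seq += seq + nodes
if nodes <= seq:
    seq = nodes % nodes - 32 * seq

nodes = 34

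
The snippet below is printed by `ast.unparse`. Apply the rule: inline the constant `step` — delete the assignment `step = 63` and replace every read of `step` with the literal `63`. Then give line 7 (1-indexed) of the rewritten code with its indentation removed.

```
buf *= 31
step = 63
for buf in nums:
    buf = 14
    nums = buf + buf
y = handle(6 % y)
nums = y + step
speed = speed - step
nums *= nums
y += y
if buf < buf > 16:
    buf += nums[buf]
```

Transformed code:
buf *= 31
for buf in nums:
    buf = 14
    nums = buf + buf
y = handle(6 % y)
nums = y + 63
speed = speed - 63
nums *= nums
y += y
if buf < buf > 16:
    buf += nums[buf]

speed = speed - 63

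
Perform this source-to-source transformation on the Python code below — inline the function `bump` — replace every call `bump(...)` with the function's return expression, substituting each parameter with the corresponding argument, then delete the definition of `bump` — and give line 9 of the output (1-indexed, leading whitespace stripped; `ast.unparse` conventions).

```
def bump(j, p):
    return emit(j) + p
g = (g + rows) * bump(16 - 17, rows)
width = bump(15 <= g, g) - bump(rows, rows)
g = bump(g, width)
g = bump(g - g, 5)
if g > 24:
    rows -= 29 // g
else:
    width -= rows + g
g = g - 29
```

g = g - 29

Transformed code:
g = (g + rows) * (emit(16 - 17) + rows)
width = emit(15 <= g) + g - (emit(rows) + rows)
g = emit(g) + width
g = emit(g - g) + 5
if g > 24:
    rows -= 29 // g
else:
    width -= rows + g
g = g - 29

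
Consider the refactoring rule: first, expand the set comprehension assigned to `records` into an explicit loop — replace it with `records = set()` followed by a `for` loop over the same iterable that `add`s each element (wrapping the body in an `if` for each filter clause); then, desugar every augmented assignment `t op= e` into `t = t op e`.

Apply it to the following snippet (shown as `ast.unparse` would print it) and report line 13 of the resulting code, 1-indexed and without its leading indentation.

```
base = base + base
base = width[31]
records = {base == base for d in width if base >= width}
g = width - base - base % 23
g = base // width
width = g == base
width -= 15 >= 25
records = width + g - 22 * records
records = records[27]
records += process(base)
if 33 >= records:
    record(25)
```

Transformed code:
base = base + base
base = width[31]
records = set()
for d in width:
    if base >= width:
        records.add(base == base)
g = width - base - base % 23
g = base // width
width = g == base
width = width - (15 >= 25)
records = width + g - 22 * records
records = records[27]
records = records + process(base)
if 33 >= records:
    record(25)

records = records + process(base)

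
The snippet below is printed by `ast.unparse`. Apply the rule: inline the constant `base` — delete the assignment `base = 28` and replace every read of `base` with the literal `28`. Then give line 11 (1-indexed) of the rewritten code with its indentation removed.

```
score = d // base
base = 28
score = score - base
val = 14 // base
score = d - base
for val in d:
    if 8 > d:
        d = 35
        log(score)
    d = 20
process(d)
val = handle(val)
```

Transformed code:
score = d // 28
score = score - 28
val = 14 // 28
score = d - 28
for val in d:
    if 8 > d:
        d = 35
        log(score)
    d = 20
process(d)
val = handle(val)

val = handle(val)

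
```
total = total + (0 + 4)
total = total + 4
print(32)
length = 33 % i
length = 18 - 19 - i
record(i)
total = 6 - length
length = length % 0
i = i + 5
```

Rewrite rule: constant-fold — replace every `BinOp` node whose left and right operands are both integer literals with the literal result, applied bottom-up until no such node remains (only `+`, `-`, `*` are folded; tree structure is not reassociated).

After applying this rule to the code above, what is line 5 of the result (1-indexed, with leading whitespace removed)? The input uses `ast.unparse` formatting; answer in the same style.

Transformed code:
total = total + 4
total = total + 4
print(32)
length = 33 % i
length = -1 - i
record(i)
total = 6 - length
length = length % 0
i = i + 5

length = -1 - i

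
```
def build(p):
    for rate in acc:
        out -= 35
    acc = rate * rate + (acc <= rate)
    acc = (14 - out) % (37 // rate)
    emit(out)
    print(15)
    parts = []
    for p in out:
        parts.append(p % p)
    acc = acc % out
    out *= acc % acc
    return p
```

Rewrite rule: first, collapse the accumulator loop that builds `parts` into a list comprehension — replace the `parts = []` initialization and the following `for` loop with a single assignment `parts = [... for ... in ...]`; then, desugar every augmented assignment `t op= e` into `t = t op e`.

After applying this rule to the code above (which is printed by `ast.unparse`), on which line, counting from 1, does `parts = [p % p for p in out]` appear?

8

Transformed code:
def build(p):
    for rate in acc:
        out = out - 35
    acc = rate * rate + (acc <= rate)
    acc = (14 - out) % (37 // rate)
    emit(out)
    print(15)
    parts = [p % p for p in out]
    acc = acc % out
    out = out * (acc % acc)
    return p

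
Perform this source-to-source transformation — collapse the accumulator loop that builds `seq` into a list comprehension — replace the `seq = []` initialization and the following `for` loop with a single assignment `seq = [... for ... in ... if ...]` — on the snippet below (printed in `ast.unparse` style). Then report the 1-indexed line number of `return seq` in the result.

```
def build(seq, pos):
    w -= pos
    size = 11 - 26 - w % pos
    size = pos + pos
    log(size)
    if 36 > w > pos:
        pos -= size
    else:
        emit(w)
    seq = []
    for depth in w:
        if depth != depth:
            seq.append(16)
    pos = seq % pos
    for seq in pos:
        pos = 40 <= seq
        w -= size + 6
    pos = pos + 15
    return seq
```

Transformed code:
def build(seq, pos):
    w -= pos
    size = 11 - 26 - w % pos
    size = pos + pos
    log(size)
    if 36 > w > pos:
        pos -= size
    else:
        emit(w)
    seq = [16 for depth in w if depth != depth]
    pos = seq % pos
    for seq in pos:
        pos = 40 <= seq
        w -= size + 6
    pos = pos + 15
    return seq

16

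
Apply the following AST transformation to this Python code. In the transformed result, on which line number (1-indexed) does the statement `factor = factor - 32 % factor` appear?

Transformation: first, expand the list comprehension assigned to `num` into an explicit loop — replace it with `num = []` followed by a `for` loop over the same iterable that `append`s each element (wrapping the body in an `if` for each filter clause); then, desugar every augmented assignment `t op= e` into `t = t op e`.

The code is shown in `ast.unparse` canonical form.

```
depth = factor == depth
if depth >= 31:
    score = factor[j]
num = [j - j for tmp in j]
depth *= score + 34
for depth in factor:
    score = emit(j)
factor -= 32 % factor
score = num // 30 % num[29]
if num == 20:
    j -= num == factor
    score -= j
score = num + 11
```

10

Transformed code:
depth = factor == depth
if depth >= 31:
    score = factor[j]
num = []
for tmp in j:
    num.append(j - j)
depth = depth * (score + 34)
for depth in factor:
    score = emit(j)
factor = factor - 32 % factor
score = num // 30 % num[29]
if num == 20:
    j = j - (num == factor)
    score = score - j
score = num + 11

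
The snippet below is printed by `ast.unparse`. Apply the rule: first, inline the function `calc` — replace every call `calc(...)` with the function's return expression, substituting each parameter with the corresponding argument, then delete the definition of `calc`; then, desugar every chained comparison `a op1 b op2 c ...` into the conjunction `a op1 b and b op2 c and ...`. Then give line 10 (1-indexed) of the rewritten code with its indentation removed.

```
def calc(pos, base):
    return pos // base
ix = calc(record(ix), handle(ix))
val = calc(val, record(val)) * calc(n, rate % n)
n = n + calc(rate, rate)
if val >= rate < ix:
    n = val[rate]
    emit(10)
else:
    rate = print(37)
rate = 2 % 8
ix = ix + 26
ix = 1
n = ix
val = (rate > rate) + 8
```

ix = ix + 26

Transformed code:
ix = record(ix) // handle(ix)
val = val // record(val) * (n // (rate % n))
n = n + rate // rate
if val >= rate and rate < ix:
    n = val[rate]
    emit(10)
else:
    rate = print(37)
rate = 2 % 8
ix = ix + 26
ix = 1
n = ix
val = (rate > rate) + 8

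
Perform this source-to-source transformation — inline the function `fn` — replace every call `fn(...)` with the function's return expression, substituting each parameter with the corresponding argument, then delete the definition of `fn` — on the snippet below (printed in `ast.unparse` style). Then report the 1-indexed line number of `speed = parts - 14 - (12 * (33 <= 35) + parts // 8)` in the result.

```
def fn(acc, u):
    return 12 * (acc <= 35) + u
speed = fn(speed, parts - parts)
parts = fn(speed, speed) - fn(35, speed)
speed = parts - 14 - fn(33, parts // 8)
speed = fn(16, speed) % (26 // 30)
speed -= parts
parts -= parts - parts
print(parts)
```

Transformed code:
speed = 12 * (speed <= 35) + (parts - parts)
parts = 12 * (speed <= 35) + speed - (12 * (35 <= 35) + speed)
speed = parts - 14 - (12 * (33 <= 35) + parts // 8)
speed = (12 * (16 <= 35) + speed) % (26 // 30)
speed -= parts
parts -= parts - parts
print(parts)

3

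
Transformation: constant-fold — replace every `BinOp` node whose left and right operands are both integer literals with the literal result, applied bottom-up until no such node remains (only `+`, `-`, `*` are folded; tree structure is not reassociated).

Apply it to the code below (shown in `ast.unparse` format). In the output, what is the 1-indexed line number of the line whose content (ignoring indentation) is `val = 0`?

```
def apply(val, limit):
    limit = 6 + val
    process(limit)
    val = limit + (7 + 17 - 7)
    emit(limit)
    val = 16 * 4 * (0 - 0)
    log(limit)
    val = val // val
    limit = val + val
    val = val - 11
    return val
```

Transformed code:
def apply(val, limit):
    limit = 6 + val
    process(limit)
    val = limit + 17
    emit(limit)
    val = 0
    log(limit)
    val = val // val
    limit = val + val
    val = val - 11
    return val

6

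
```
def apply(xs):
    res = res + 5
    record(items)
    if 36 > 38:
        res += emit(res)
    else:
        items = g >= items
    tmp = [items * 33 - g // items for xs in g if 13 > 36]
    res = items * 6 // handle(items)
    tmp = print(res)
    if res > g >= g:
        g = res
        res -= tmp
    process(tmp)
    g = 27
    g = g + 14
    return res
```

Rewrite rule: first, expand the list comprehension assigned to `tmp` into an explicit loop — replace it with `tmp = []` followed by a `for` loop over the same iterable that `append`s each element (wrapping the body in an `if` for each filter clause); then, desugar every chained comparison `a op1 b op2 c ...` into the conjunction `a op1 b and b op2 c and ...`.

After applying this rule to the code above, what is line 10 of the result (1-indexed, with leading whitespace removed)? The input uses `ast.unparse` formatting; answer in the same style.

if 13 > 36:

Transformed code:
def apply(xs):
    res = res + 5
    record(items)
    if 36 > 38:
        res += emit(res)
    else:
        items = g >= items
    tmp = []
    for xs in g:
        if 13 > 36:
            tmp.append(items * 33 - g // items)
    res = items * 6 // handle(items)
    tmp = print(res)
    if res > g and g >= g:
        g = res
        res -= tmp
    process(tmp)
    g = 27
    g = g + 14
    return res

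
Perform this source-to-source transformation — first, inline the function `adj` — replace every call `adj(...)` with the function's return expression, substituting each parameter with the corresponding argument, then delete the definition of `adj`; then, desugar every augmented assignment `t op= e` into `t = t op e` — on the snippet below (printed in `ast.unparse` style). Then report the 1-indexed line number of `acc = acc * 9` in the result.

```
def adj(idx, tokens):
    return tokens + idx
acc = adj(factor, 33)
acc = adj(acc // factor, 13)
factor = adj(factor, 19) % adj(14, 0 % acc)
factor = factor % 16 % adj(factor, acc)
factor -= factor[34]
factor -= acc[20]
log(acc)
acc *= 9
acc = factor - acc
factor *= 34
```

Transformed code:
acc = 33 + factor
acc = 13 + acc // factor
factor = (19 + factor) % (0 % acc + 14)
factor = factor % 16 % (acc + factor)
factor = factor - factor[34]
factor = factor - acc[20]
log(acc)
acc = acc * 9
acc = factor - acc
factor = factor * 34

8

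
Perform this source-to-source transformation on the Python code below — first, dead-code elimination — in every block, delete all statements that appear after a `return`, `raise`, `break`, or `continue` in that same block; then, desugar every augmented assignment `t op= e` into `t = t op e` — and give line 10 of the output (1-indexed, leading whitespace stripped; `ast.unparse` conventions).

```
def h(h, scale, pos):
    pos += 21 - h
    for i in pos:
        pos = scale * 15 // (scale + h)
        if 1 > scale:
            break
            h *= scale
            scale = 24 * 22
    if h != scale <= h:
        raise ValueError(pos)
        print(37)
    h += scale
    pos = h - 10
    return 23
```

Transformed code:
def h(h, scale, pos):
    pos = pos + (21 - h)
    for i in pos:
        pos = scale * 15 // (scale + h)
        if 1 > scale:
            break
    if h != scale <= h:
        raise ValueError(pos)
    h = h + scale
    pos = h - 10
    return 23

pos = h - 10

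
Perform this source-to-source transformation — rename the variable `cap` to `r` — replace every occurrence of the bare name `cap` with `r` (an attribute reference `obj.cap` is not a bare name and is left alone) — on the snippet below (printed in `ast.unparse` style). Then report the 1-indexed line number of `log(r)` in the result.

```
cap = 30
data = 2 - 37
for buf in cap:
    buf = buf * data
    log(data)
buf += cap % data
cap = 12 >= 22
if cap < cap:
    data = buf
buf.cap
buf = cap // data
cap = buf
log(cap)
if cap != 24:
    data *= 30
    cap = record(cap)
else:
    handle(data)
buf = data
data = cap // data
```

13

Transformed code:
r = 30
data = 2 - 37
for buf in r:
    buf = buf * data
    log(data)
buf += r % data
r = 12 >= 22
if r < r:
    data = buf
buf.cap
buf = r // data
r = buf
log(r)
if r != 24:
    data *= 30
    r = record(r)
else:
    handle(data)
buf = data
data = r // data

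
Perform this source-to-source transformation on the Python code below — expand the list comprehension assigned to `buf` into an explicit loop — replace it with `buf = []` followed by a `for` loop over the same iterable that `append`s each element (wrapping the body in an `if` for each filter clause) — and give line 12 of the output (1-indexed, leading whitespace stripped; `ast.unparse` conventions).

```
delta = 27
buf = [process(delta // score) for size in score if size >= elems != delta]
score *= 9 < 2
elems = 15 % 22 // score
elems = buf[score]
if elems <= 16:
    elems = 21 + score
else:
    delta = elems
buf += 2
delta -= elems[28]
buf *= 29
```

Transformed code:
delta = 27
buf = []
for size in score:
    if size >= elems != delta:
        buf.append(process(delta // score))
score *= 9 < 2
elems = 15 % 22 // score
elems = buf[score]
if elems <= 16:
    elems = 21 + score
else:
    delta = elems
buf += 2
delta -= elems[28]
buf *= 29

delta = elems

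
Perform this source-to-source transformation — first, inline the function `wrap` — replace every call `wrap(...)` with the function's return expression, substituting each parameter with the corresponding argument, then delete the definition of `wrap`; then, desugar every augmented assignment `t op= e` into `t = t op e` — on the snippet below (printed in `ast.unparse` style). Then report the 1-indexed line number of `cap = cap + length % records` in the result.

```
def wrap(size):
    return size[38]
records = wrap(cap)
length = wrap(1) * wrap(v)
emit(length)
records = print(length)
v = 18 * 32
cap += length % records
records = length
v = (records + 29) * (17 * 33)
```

6

Transformed code:
records = cap[38]
length = 1[38] * v[38]
emit(length)
records = print(length)
v = 18 * 32
cap = cap + length % records
records = length
v = (records + 29) * (17 * 33)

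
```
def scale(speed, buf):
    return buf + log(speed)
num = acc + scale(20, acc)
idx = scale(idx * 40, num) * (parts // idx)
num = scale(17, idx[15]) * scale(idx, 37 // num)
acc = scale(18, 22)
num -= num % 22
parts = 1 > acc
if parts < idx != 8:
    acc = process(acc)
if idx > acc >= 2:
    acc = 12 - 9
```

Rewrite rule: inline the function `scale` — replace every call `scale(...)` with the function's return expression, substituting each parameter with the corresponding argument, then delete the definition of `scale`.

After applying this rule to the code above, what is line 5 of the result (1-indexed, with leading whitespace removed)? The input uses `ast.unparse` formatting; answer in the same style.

Transformed code:
num = acc + (acc + log(20))
idx = (num + log(idx * 40)) * (parts // idx)
num = (idx[15] + log(17)) * (37 // num + log(idx))
acc = 22 + log(18)
num -= num % 22
parts = 1 > acc
if parts < idx != 8:
    acc = process(acc)
if idx > acc >= 2:
    acc = 12 - 9

num -= num % 22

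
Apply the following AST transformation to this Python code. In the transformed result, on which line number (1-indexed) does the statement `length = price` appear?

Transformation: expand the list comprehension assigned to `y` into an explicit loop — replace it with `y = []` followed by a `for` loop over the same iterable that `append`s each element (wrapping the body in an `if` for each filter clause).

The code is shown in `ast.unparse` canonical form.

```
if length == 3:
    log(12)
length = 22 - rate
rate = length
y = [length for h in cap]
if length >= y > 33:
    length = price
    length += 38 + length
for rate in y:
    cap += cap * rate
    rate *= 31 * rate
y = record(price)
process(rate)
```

Transformed code:
if length == 3:
    log(12)
length = 22 - rate
rate = length
y = []
for h in cap:
    y.append(length)
if length >= y > 33:
    length = price
    length += 38 + length
for rate in y:
    cap += cap * rate
    rate *= 31 * rate
y = record(price)
process(rate)

9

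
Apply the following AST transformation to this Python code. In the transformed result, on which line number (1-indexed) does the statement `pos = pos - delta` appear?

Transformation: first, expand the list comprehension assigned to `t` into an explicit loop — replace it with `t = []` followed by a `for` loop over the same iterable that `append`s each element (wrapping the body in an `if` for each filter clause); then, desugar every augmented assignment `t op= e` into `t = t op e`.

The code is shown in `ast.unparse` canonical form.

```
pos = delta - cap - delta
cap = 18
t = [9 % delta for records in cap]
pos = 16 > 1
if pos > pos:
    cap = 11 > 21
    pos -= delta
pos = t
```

9

Transformed code:
pos = delta - cap - delta
cap = 18
t = []
for records in cap:
    t.append(9 % delta)
pos = 16 > 1
if pos > pos:
    cap = 11 > 21
    pos = pos - delta
pos = t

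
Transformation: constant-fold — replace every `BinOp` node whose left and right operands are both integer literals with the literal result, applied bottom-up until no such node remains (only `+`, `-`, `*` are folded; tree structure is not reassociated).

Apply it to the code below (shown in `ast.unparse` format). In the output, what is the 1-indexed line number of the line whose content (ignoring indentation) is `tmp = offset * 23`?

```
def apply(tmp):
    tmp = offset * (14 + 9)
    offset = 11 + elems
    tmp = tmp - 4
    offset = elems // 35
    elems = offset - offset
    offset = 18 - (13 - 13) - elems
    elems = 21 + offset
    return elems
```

2

Transformed code:
def apply(tmp):
    tmp = offset * 23
    offset = 11 + elems
    tmp = tmp - 4
    offset = elems // 35
    elems = offset - offset
    offset = 18 - elems
    elems = 21 + offset
    return elems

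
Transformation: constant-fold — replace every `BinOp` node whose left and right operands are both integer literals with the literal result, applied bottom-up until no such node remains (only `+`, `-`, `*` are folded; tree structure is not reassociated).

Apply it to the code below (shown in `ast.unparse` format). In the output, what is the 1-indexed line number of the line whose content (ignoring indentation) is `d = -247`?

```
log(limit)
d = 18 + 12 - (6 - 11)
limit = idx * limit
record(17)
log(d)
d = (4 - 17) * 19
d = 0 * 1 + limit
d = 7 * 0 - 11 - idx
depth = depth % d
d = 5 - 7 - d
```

Transformed code:
log(limit)
d = 35
limit = idx * limit
record(17)
log(d)
d = -247
d = 0 + limit
d = -11 - idx
depth = depth % d
d = -2 - d

6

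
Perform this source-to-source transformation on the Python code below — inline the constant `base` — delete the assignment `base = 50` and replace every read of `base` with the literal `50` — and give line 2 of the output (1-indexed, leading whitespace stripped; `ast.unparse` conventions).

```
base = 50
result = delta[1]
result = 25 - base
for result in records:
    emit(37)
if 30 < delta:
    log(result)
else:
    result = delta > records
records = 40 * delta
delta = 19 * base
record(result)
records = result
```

Transformed code:
result = delta[1]
result = 25 - 50
for result in records:
    emit(37)
if 30 < delta:
    log(result)
else:
    result = delta > records
records = 40 * delta
delta = 19 * 50
record(result)
records = result

result = 25 - 50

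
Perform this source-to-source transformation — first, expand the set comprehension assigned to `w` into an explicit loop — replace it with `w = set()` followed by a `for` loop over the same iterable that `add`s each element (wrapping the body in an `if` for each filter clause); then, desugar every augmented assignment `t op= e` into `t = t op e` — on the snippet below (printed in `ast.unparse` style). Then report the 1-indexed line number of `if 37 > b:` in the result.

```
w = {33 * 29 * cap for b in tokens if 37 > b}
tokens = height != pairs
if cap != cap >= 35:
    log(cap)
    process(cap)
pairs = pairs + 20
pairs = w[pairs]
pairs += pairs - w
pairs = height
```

Transformed code:
w = set()
for b in tokens:
    if 37 > b:
        w.add(33 * 29 * cap)
tokens = height != pairs
if cap != cap >= 35:
    log(cap)
    process(cap)
pairs = pairs + 20
pairs = w[pairs]
pairs = pairs + (pairs - w)
pairs = height

3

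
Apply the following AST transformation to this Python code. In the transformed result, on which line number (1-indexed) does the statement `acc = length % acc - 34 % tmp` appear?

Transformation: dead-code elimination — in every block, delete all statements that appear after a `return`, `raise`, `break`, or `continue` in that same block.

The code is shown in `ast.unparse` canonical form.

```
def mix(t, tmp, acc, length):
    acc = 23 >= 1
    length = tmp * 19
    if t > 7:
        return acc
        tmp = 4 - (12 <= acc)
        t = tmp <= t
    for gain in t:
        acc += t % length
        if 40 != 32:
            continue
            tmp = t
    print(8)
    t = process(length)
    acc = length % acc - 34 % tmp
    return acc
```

Transformed code:
def mix(t, tmp, acc, length):
    acc = 23 >= 1
    length = tmp * 19
    if t > 7:
        return acc
    for gain in t:
        acc += t % length
        if 40 != 32:
            continue
    print(8)
    t = process(length)
    acc = length % acc - 34 % tmp
    return acc

12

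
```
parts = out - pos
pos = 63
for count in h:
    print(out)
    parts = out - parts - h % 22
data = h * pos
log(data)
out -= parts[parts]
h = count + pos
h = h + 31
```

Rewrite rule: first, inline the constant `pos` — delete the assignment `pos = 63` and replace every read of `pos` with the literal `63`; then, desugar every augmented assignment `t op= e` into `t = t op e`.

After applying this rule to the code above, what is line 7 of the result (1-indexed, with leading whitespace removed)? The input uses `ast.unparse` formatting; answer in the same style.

out = out - parts[parts]

Transformed code:
parts = out - 63
for count in h:
    print(out)
    parts = out - parts - h % 22
data = h * 63
log(data)
out = out - parts[parts]
h = count + 63
h = h + 31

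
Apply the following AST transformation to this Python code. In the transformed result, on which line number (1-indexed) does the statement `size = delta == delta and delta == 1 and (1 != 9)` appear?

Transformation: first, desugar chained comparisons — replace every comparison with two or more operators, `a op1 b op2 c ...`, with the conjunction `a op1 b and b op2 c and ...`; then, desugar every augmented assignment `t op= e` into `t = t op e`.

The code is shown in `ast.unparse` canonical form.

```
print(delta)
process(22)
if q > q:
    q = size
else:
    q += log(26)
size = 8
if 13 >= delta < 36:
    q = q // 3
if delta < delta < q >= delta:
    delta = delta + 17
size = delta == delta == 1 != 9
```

Transformed code:
print(delta)
process(22)
if q > q:
    q = size
else:
    q = q + log(26)
size = 8
if 13 >= delta and delta < 36:
    q = q // 3
if delta < delta and delta < q and (q >= delta):
    delta = delta + 17
size = delta == delta and delta == 1 and (1 != 9)

12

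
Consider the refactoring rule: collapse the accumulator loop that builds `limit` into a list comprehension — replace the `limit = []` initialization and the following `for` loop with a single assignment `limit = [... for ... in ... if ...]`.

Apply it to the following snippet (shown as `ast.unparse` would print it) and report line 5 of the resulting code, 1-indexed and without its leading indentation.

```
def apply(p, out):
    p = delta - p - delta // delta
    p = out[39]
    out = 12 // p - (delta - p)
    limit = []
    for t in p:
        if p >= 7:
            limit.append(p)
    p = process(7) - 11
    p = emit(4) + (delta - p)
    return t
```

limit = [p for t in p if p >= 7]

Transformed code:
def apply(p, out):
    p = delta - p - delta // delta
    p = out[39]
    out = 12 // p - (delta - p)
    limit = [p for t in p if p >= 7]
    p = process(7) - 11
    p = emit(4) + (delta - p)
    return t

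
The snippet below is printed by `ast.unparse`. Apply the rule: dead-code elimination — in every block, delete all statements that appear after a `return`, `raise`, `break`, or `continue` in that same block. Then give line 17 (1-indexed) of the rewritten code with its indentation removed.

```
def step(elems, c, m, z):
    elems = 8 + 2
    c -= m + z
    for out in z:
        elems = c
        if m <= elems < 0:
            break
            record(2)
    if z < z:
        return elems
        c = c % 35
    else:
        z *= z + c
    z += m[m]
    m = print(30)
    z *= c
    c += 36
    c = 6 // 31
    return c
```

return c

Transformed code:
def step(elems, c, m, z):
    elems = 8 + 2
    c -= m + z
    for out in z:
        elems = c
        if m <= elems < 0:
            break
    if z < z:
        return elems
    else:
        z *= z + c
    z += m[m]
    m = print(30)
    z *= c
    c += 36
    c = 6 // 31
    return c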